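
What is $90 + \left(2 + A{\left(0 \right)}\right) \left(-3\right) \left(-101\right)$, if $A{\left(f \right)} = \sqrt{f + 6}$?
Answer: $696 + 303 \sqrt{6} \approx 1438.2$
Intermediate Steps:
$A{\left(f \right)} = \sqrt{6 + f}$
$90 + \left(2 + A{\left(0 \right)}\right) \left(-3\right) \left(-101\right) = 90 + \left(2 + \sqrt{6 + 0}\right) \left(-3\right) \left(-101\right) = 90 + \left(2 + \sqrt{6}\right) \left(-3\right) \left(-101\right) = 90 + \left(-6 - 3 \sqrt{6}\right) \left(-101\right) = 90 + \left(606 + 303 \sqrt{6}\right) = 696 + 303 \sqrt{6}$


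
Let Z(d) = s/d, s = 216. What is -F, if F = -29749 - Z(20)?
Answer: 148799/5 ≈ 29760.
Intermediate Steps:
Z(d) = 216/d
F = -148799/5 (F = -29749 - 216/20 = -29749 - 1*54/5 = -29749 - 54/5 = -148799/5 ≈ -29760.)
-F = -1*(-148799/5) = 148799/5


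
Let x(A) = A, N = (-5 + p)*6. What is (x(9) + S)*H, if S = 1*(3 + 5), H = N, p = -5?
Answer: -1020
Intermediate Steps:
N = -60 (N = (-5 - 5)*6 = -10*6 = -60)
H = -60
S = 8 (S = 1*8 = 8)
(x(9) + S)*H = (9 + 8)*(-60) = 17*(-60) = -1020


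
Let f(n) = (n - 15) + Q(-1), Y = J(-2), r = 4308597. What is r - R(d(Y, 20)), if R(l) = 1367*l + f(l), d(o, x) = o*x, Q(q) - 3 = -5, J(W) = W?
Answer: 4363334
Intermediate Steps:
Q(q) = -2 (Q(q) = 3 - 5 = -2)
Y = -2
f(n) = -17 + n (f(n) = (n - 15) - 2 = (-15 + n) - 2 = -17 + n)
R(l) = -17 + 1368*l (R(l) = 1367*l + (-17 + l) = -17 + 1368*l)
r - R(d(Y, 20)) = 4308597 - (-17 + 1368*(-2*20)) = 4308597 - (-17 + 1368*(-40)) = 4308597 - (-17 - 54720) = 4308597 - 1*(-54737) = 4308597 + 54737 = 4363334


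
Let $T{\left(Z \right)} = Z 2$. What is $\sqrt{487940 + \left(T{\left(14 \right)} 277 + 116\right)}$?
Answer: $2 \sqrt{123953} \approx 704.14$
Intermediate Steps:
$T{\left(Z \right)} = 2 Z$
$\sqrt{487940 + \left(T{\left(14 \right)} 277 + 116\right)} = \sqrt{487940 + \left(2 \cdot 14 \cdot 277 + 116\right)} = \sqrt{487940 + \left(28 \cdot 277 + 116\right)} = \sqrt{487940 + \left(7756 + 116\right)} = \sqrt{487940 + 7872} = \sqrt{495812} = 2 \sqrt{123953}$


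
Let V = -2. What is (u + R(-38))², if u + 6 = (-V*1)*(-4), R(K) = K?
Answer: 2704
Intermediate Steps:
u = -14 (u = -6 + (-1*(-2)*1)*(-4) = -6 + (2*1)*(-4) = -6 + 2*(-4) = -6 - 8 = -14)
(u + R(-38))² = (-14 - 38)² = (-52)² = 2704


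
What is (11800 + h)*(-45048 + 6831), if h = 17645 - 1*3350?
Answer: -997272615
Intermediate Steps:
h = 14295 (h = 17645 - 3350 = 14295)
(11800 + h)*(-45048 + 6831) = (11800 + 14295)*(-45048 + 6831) = 26095*(-38217) = -997272615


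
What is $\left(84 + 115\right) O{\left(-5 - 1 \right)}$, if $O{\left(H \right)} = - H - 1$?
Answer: $995$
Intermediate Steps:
$O{\left(H \right)} = -1 - H$
$\left(84 + 115\right) O{\left(-5 - 1 \right)} = \left(84 + 115\right) \left(-1 - \left(-5 - 1\right)\right) = 199 \left(-1 - -6\right) = 199 \left(-1 + 6\right) = 199 \cdot 5 = 995$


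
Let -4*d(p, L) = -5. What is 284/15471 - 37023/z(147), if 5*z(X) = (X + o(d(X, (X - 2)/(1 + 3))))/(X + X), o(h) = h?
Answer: -3367962889628/9174303 ≈ -3.6711e+5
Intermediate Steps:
d(p, L) = 5/4 (d(p, L) = -¼*(-5) = 5/4)
z(X) = (5/4 + X)/(10*X) (z(X) = ((X + 5/4)/(X + X))/5 = ((5/4 + X)/((2*X)))/5 = ((5/4 + X)*(1/(2*X)))/5 = ((5/4 + X)/(2*X))/5 = (5/4 + X)/(10*X))
284/15471 - 37023/z(147) = 284/15471 - 37023*5880/(5 + 4*147) = 284*(1/15471) - 37023*5880/(5 + 588) = 284/15471 - 37023/((1/40)*(1/147)*593) = 284/15471 - 37023/593/5880 = 284/15471 - 37023*5880/593 = 284/15471 - 217695240/593 = -3367962889628/9174303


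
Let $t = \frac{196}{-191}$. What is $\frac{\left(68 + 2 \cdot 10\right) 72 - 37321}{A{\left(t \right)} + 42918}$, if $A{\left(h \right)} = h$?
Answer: $- \frac{5918135}{8197142} \approx -0.72198$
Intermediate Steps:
$t = - \frac{196}{191}$ ($t = 196 \left(- \frac{1}{191}\right) = - \frac{196}{191} \approx -1.0262$)
$\frac{\left(68 + 2 \cdot 10\right) 72 - 37321}{A{\left(t \right)} + 42918} = \frac{\left(68 + 2 \cdot 10\right) 72 - 37321}{- \frac{196}{191} + 42918} = \frac{\left(68 + 20\right) 72 - 37321}{\frac{8197142}{191}} = \left(88 \cdot 72 - 37321\right) \frac{191}{8197142} = \left(6336 - 37321\right) \frac{191}{8197142} = \left(-30985\right) \frac{191}{8197142} = - \frac{5918135}{8197142}$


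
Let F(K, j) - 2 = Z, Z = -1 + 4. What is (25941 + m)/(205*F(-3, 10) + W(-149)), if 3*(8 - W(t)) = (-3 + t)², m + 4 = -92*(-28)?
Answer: -85539/20005 ≈ -4.2759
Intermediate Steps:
m = 2572 (m = -4 - 92*(-28) = -4 + 2576 = 2572)
Z = 3
F(K, j) = 5 (F(K, j) = 2 + 3 = 5)
W(t) = 8 - (-3 + t)²/3
(25941 + m)/(205*F(-3, 10) + W(-149)) = (25941 + 2572)/(205*5 + (8 - (-3 - 149)²/3)) = 28513/(1025 + (8 - ⅓*(-152)²)) = 28513/(1025 + (8 - ⅓*23104)) = 28513/(1025 + (8 - 23104/3)) = 28513/(1025 - 23080/3) = 28513/(-20005/3) = 28513*(-3/20005) = -85539/20005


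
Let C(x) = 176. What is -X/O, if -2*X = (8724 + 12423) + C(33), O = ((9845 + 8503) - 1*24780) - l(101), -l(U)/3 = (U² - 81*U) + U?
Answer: -21323/138 ≈ -154.51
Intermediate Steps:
l(U) = -3*U² + 240*U (l(U) = -3*((U² - 81*U) + U) = -3*(U² - 80*U) = -3*U² + 240*U)
O = -69 (O = ((9845 + 8503) - 1*24780) - 3*101*(80 - 1*101) = (18348 - 24780) - 3*101*(80 - 101) = -6432 - 3*101*(-21) = -6432 - 1*(-6363) = -6432 + 6363 = -69)
X = -21323/2 (X = -((8724 + 12423) + 176)/2 = -(21147 + 176)/2 = -½*21323 = -21323/2 ≈ -10662.)
-X/O = -(-21323)/(2*(-69)) = -(-21323)*(-1)/(2*69) = -1*21323/138 = -21323/138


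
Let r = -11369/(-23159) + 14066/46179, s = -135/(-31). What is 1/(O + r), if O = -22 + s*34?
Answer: 33153243291/4205821243483 ≈ 0.0078827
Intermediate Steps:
s = 135/31 (s = -135*(-1/31) = 135/31 ≈ 4.3548)
O = 3908/31 (O = -22 + (135/31)*34 = -22 + 4590/31 = 3908/31 ≈ 126.06)
r = 850763545/1069459461 (r = -11369*(-1/23159) + 14066*(1/46179) = 11369/23159 + 14066/46179 = 850763545/1069459461 ≈ 0.79551)
1/(O + r) = 1/(3908/31 + 850763545/1069459461) = 1/(4205821243483/33153243291) = 33153243291/4205821243483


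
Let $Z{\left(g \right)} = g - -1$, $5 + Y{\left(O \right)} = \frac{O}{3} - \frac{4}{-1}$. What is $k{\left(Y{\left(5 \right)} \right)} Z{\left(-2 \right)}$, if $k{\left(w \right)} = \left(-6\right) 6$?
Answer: $36$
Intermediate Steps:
$Y{\left(O \right)} = -1 + \frac{O}{3}$ ($Y{\left(O \right)} = -5 + \left(\frac{O}{3} - \frac{4}{-1}\right) = -5 + \left(O \frac{1}{3} - -4\right) = -5 + \left(\frac{O}{3} + 4\right) = -5 + \left(4 + \frac{O}{3}\right) = -1 + \frac{O}{3}$)
$Z{\left(g \right)} = 1 + g$ ($Z{\left(g \right)} = g + 1 = 1 + g$)
$k{\left(w \right)} = -36$
$k{\left(Y{\left(5 \right)} \right)} Z{\left(-2 \right)} = - 36 \left(1 - 2\right) = \left(-36\right) \left(-1\right) = 36$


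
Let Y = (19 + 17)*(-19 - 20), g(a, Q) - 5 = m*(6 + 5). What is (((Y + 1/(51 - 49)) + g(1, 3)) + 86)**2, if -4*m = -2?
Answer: 1708249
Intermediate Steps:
m = 1/2 (m = -1/4*(-2) = 1/2 ≈ 0.50000)
g(a, Q) = 21/2 (g(a, Q) = 5 + (6 + 5)/2 = 5 + (1/2)*11 = 5 + 11/2 = 21/2)
Y = -1404 (Y = 36*(-39) = -1404)
(((Y + 1/(51 - 49)) + g(1, 3)) + 86)**2 = (((-1404 + 1/(51 - 49)) + 21/2) + 86)**2 = (((-1404 + 1/2) + 21/2) + 86)**2 = ((-2807/2 + 21/2) + 86)**2 = (-1393 + 86)**2 = (-1307)**2 = 1708249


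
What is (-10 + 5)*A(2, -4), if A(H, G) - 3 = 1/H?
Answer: -35/2 ≈ -17.500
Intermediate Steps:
A(H, G) = 3 + 1/H
(-10 + 5)*A(2, -4) = (-10 + 5)*(3 + 1/2) = -5*(3 + ½) = -5*7/2 = -35/2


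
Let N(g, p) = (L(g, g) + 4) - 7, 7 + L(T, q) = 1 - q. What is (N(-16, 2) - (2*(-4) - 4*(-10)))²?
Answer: 625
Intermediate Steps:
L(T, q) = -6 - q (L(T, q) = -7 + (1 - q) = -6 - q)
N(g, p) = -9 - g (N(g, p) = ((-6 - g) + 4) - 7 = (-2 - g) - 7 = -9 - g)
(N(-16, 2) - (2*(-4) - 4*(-10)))² = ((-9 - 1*(-16)) - (2*(-4) - 4*(-10)))² = ((-9 + 16) - (-8 + 40))² = (7 - 1*32)² = (7 - 32)² = (-25)² = 625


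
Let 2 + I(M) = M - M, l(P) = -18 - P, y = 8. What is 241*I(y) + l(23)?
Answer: -523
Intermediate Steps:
I(M) = -2 (I(M) = -2 + (M - M) = -2 + 0 = -2)
241*I(y) + l(23) = 241*(-2) + (-18 - 1*23) = -482 + (-18 - 23) = -482 - 41 = -523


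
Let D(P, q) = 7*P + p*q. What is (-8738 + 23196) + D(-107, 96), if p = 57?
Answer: 19181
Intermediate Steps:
D(P, q) = 7*P + 57*q
(-8738 + 23196) + D(-107, 96) = (-8738 + 23196) + (7*(-107) + 57*96) = 14458 + (-749 + 5472) = 14458 + 4723 = 19181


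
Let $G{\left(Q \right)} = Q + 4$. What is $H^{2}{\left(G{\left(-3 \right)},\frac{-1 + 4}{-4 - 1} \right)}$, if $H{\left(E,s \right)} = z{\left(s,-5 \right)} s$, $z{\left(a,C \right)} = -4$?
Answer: $\frac{144}{25} \approx 5.76$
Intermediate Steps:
$G{\left(Q \right)} = 4 + Q$
$H{\left(E,s \right)} = - 4 s$
$H^{2}{\left(G{\left(-3 \right)},\frac{-1 + 4}{-4 - 1} \right)} = \left(- 4 \frac{-1 + 4}{-4 - 1}\right)^{2} = \left(- 4 \frac{3}{-5}\right)^{2} = \left(- 4 \cdot 3 \left(- \frac{1}{5}\right)\right)^{2} = \left(\left(-4\right) \left(- \frac{3}{5}\right)\right)^{2} = \left(\frac{12}{5}\right)^{2} = \frac{144}{25}$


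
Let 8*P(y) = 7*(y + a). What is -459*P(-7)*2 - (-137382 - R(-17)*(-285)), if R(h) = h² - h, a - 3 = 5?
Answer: 197475/4 ≈ 49369.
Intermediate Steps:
a = 8 (a = 3 + 5 = 8)
P(y) = 7 + 7*y/8 (P(y) = (7*(y + 8))/8 = (7*(8 + y))/8 = (56 + 7*y)/8 = 7 + 7*y/8)
-459*P(-7)*2 - (-137382 - R(-17)*(-285)) = -459*(7 + (7/8)*(-7))*2 - (-137382 - (-17*(-1 - 17))*(-285)) = -459*(7 - 49/8)*2 - (-137382 - (-17*(-18))*(-285)) = -3213*2/8 - (-137382 - 306*(-285)) = -459*7/4 - (-137382 - 1*(-87210)) = -3213/4 - (-137382 + 87210) = -3213/4 - 1*(-50172) = -3213/4 + 50172 = 197475/4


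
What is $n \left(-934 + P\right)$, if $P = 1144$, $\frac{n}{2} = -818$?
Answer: $-343560$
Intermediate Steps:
$n = -1636$ ($n = 2 \left(-818\right) = -1636$)
$n \left(-934 + P\right) = - 1636 \left(-934 + 1144\right) = \left(-1636\right) 210 = -343560$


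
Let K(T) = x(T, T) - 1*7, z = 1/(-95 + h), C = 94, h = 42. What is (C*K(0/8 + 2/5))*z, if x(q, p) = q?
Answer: 3102/265 ≈ 11.706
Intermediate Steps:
z = -1/53 (z = 1/(-95 + 42) = 1/(-53) = -1/53 ≈ -0.018868)
K(T) = -7 + T (K(T) = T - 1*7 = T - 7 = -7 + T)
(C*K(0/8 + 2/5))*z = (94*(-7 + (0/8 + 2/5)))*(-1/53) = (94*(-7 + (0*(⅛) + 2*(⅕))))*(-1/53) = (94*(-7 + (0 + ⅖)))*(-1/53) = (94*(-7 + ⅖))*(-1/53) = (94*(-33/5))*(-1/53) = -3102/5*(-1/53) = 3102/265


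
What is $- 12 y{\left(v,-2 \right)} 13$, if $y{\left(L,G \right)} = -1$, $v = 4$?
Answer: $156$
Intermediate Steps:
$- 12 y{\left(v,-2 \right)} 13 = \left(-12\right) \left(-1\right) 13 = 12 \cdot 13 = 156$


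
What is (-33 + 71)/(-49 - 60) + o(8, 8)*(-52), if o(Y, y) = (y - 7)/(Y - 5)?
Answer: -5782/327 ≈ -17.682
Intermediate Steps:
o(Y, y) = (-7 + y)/(-5 + Y)
(-33 + 71)/(-49 - 60) + o(8, 8)*(-52) = (-33 + 71)/(-49 - 60) + ((-7 + 8)/(-5 + 8))*(-52) = 38/(-109) + (1/3)*(-52) = 38*(-1/109) + ((1/3)*1)*(-52) = -38/109 + (1/3)*(-52) = -38/109 - 52/3 = -5782/327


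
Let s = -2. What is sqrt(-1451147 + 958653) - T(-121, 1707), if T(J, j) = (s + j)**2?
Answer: -2907025 + I*sqrt(492494) ≈ -2.907e+6 + 701.78*I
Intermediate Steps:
T(J, j) = (-2 + j)**2
sqrt(-1451147 + 958653) - T(-121, 1707) = sqrt(-1451147 + 958653) - (-2 + 1707)**2 = sqrt(-492494) - 1*1705**2 = I*sqrt(492494) - 1*2907025 = I*sqrt(492494) - 2907025 = -2907025 + I*sqrt(492494)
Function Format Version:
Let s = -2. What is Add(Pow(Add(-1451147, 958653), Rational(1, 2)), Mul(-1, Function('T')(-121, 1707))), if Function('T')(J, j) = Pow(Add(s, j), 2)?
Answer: Add(-2907025, Mul(I, Pow(492494, Rational(1, 2)))) ≈ Add(-2.9070e+6, Mul(701.78, I))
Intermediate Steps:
Function('T')(J, j) = Pow(Add(-2, j), 2)
Add(Pow(Add(-1451147, 958653), Rational(1, 2)), Mul(-1, Function('T')(-121, 1707))) = Add(Pow(Add(-1451147, 958653), Rational(1, 2)), Mul(-1, Pow(Add(-2, 1707), 2))) = Add(Pow(-492494, Rational(1, 2)), Mul(-1, Pow(1705, 2))) = Add(Mul(I, Pow(492494, Rational(1, 2))), Mul(-1, 2907025)) = Add(Mul(I, Pow(492494, Rational(1, 2))), -2907025) = Add(-2907025, Mul(I, Pow(492494, Rational(1, 2))))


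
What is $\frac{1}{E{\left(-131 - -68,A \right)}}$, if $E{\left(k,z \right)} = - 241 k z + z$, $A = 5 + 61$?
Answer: $\frac{1}{1002144} \approx 9.9786 \cdot 10^{-7}$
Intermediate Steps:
$A = 66$
$E{\left(k,z \right)} = z - 241 k z$ ($E{\left(k,z \right)} = - 241 k z + z = z - 241 k z$)
$\frac{1}{E{\left(-131 - -68,A \right)}} = \frac{1}{66 \left(1 - 241 \left(-131 - -68\right)\right)} = \frac{1}{66 \left(1 - 241 \left(-131 + 68\right)\right)} = \frac{1}{66 \left(1 - -15183\right)} = \frac{1}{66 \left(1 + 15183\right)} = \frac{1}{66 \cdot 15184} = \frac{1}{1002144}$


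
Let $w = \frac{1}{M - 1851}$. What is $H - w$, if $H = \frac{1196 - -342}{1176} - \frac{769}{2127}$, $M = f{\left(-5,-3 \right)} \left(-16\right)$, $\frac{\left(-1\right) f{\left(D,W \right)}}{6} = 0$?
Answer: $\frac{243543613}{257222364} \approx 0.94682$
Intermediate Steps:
$f{\left(D,W \right)} = 0$ ($f{\left(D,W \right)} = \left(-6\right) 0 = 0$)
$M = 0$ ($M = 0 \left(-16\right) = 0$)
$H = \frac{131499}{138964}$ ($H = \left(1196 + 342\right) \frac{1}{1176} - \frac{769}{2127} = 1538 \cdot \frac{1}{1176} - \frac{769}{2127} = \frac{769}{588} - \frac{769}{2127} = \frac{131499}{138964} \approx 0.94628$)
$w = - \frac{1}{1851}$ ($w = \frac{1}{0 - 1851} = \frac{1}{-1851} = - \frac{1}{1851} \approx -0.00054025$)
$H - w = \frac{131499}{138964} - - \frac{1}{1851} = \frac{131499}{138964} + \frac{1}{1851} = \frac{243543613}{257222364}$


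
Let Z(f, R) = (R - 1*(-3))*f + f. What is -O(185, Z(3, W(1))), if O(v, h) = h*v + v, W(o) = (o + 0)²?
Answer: -2960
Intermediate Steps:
W(o) = o²
Z(f, R) = f + f*(3 + R) (Z(f, R) = (R + 3)*f + f = (3 + R)*f + f = f*(3 + R) + f = f + f*(3 + R))
O(v, h) = v + h*v
-O(185, Z(3, W(1))) = -185*(1 + 3*(4 + 1²)) = -185*(1 + 3*(4 + 1)) = -185*(1 + 3*5) = -185*(1 + 15) = -185*16 = -1*2960 = -2960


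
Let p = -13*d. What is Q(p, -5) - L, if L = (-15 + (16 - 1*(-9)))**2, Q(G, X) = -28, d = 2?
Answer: -128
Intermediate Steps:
p = -26 (p = -13*2 = -26)
L = 100 (L = (-15 + (16 + 9))**2 = (-15 + 25)**2 = 10**2 = 100)
Q(p, -5) - L = -28 - 1*100 = -28 - 100 = -128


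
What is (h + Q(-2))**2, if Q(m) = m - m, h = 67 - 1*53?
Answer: 196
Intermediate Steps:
h = 14 (h = 67 - 53 = 14)
Q(m) = 0
(h + Q(-2))**2 = (14 + 0)**2 = 14**2 = 196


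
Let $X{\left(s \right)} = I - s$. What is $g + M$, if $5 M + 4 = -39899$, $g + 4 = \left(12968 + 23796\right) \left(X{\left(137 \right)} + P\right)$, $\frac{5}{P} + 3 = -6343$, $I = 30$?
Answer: $- \frac{62536047249}{15865} \approx -3.9418 \cdot 10^{6}$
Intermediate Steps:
$P = - \frac{5}{6346}$ ($P = \frac{5}{-3 - 6343} = \frac{5}{-6346} = 5 \left(- \frac{1}{6346}\right) = - \frac{5}{6346} \approx -0.0007879$)
$X{\left(s \right)} = 30 - s$
$g = - \frac{12481887006}{3173}$ ($g = -4 + \left(12968 + 23796\right) \left(\left(30 - 137\right) - \frac{5}{6346}\right) = -4 + 36764 \left(\left(30 - 137\right) - \frac{5}{6346}\right) = -4 + 36764 \left(-107 - \frac{5}{6346}\right) = -4 + 36764 \left(- \frac{679027}{6346}\right) = -4 - \frac{12481874314}{3173} = - \frac{12481887006}{3173} \approx -3.9338 \cdot 10^{6}$)
$M = - \frac{39903}{5}$ ($M = - \frac{4}{5} + \frac{1}{5} \left(-39899\right) = - \frac{4}{5} - \frac{39899}{5} = - \frac{39903}{5} \approx -7980.6$)
$g + M = - \frac{12481887006}{3173} - \frac{39903}{5} = - \frac{62536047249}{15865}$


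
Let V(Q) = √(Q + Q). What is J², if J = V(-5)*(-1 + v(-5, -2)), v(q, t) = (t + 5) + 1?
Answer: -90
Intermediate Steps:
V(Q) = √2*√Q (V(Q) = √(2*Q) = √2*√Q)
v(q, t) = 6 + t (v(q, t) = (5 + t) + 1 = 6 + t)
J = 3*I*√10 (J = (√2*√(-5))*(-1 + (6 - 2)) = (√2*(I*√5))*(-1 + 4) = (I*√10)*3 = 3*I*√10 ≈ 9.4868*I)
J² = (3*I*√10)² = -90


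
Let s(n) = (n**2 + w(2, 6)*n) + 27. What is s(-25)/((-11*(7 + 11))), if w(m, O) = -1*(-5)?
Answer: -527/198 ≈ -2.6616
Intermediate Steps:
w(m, O) = 5
s(n) = 27 + n**2 + 5*n (s(n) = (n**2 + 5*n) + 27 = 27 + n**2 + 5*n)
s(-25)/((-11*(7 + 11))) = (27 + (-25)**2 + 5*(-25))/((-11*(7 + 11))) = (27 + 625 - 125)/((-11*18)) = 527/(-198) = 527*(-1/198) = -527/198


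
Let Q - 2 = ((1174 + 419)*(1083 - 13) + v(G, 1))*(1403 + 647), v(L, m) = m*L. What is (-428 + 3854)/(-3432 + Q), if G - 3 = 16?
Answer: 571/582380170 ≈ 9.8046e-7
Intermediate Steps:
G = 19 (G = 3 + 16 = 19)
v(L, m) = L*m
Q = 3494284452 (Q = 2 + ((1174 + 419)*(1083 - 13) + 19*1)*(1403 + 647) = 2 + (1593*1070 + 19)*2050 = 2 + (1704510 + 19)*2050 = 2 + 1704529*2050 = 2 + 3494284450 = 3494284452)
(-428 + 3854)/(-3432 + Q) = (-428 + 3854)/(-3432 + 3494284452) = 3426/3494281020 = 3426*(1/3494281020) = 571/582380170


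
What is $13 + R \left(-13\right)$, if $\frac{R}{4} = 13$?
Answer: $-663$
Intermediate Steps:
$R = 52$ ($R = 4 \cdot 13 = 52$)
$13 + R \left(-13\right) = 13 + 52 \left(-13\right) = 13 - 676 = -663$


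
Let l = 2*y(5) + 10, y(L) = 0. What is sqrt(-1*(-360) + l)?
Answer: sqrt(370) ≈ 19.235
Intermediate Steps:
l = 10 (l = 2*0 + 10 = 0 + 10 = 10)
sqrt(-1*(-360) + l) = sqrt(-1*(-360) + 10) = sqrt(360 + 10) = sqrt(370)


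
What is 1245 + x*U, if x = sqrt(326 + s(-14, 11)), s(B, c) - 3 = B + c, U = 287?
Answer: 1245 + 287*sqrt(326) ≈ 6426.9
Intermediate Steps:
s(B, c) = 3 + B + c (s(B, c) = 3 + (B + c) = 3 + B + c)
x = sqrt(326) (x = sqrt(326 + (3 - 14 + 11)) = sqrt(326 + 0) = sqrt(326) ≈ 18.055)
1245 + x*U = 1245 + sqrt(326)*287 = 1245 + 287*sqrt(326)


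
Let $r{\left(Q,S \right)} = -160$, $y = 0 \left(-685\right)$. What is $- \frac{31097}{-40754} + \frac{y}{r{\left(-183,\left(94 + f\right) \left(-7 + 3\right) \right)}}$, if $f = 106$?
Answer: $\frac{31097}{40754} \approx 0.76304$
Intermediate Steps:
$y = 0$
$- \frac{31097}{-40754} + \frac{y}{r{\left(-183,\left(94 + f\right) \left(-7 + 3\right) \right)}} = - \frac{31097}{-40754} + \frac{0}{-160} = \left(-31097\right) \left(- \frac{1}{40754}\right) + 0 \left(- \frac{1}{160}\right) = \frac{31097}{40754} + 0 = \frac{31097}{40754}$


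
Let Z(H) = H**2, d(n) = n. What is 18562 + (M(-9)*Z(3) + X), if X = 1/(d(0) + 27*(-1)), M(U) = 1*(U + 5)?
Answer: 500201/27 ≈ 18526.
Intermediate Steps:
M(U) = 5 + U (M(U) = 1*(5 + U) = 5 + U)
X = -1/27 (X = 1/(0 + 27*(-1)) = 1/(0 - 27) = 1/(-27) = -1/27 ≈ -0.037037)
18562 + (M(-9)*Z(3) + X) = 18562 + ((5 - 9)*3**2 - 1/27) = 18562 + (-4*9 - 1/27) = 18562 + (-36 - 1/27) = 18562 - 973/27 = 500201/27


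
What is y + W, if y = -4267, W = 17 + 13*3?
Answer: -4211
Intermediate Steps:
W = 56 (W = 17 + 39 = 56)
y + W = -4267 + 56 = -4211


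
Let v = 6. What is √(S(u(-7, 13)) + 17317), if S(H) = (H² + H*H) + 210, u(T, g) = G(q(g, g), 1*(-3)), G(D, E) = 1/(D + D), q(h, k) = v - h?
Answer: √3435294/14 ≈ 132.39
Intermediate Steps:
q(h, k) = 6 - h
G(D, E) = 1/(2*D)
u(T, g) = 1/(2*(6 - g))
S(H) = 210 + 2*H² (S(H) = (H² + H²) + 210 = 2*H² + 210 = 210 + 2*H²)
√(S(u(-7, 13)) + 17317) = √((210 + 2*(-1/(-12 + 2*13))²) + 17317) = √((210 + 2*(-1/(-12 + 26))²) + 17317) = √((210 + 2*(-1/14)²) + 17317) = √((210 + 2*(1/196)) + 17317) = √((210 + 1/98) + 17317) = √(20581/98 + 17317) = √(1717647/98) = √3435294/14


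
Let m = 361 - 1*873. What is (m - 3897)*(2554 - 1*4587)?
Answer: 8963497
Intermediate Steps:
m = -512 (m = 361 - 873 = -512)
(m - 3897)*(2554 - 1*4587) = (-512 - 3897)*(2554 - 1*4587) = -4409*(2554 - 4587) = -4409*(-2033) = 8963497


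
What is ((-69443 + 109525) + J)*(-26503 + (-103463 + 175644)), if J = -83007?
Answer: -1960728150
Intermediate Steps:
((-69443 + 109525) + J)*(-26503 + (-103463 + 175644)) = ((-69443 + 109525) - 83007)*(-26503 + (-103463 + 175644)) = (40082 - 83007)*(-26503 + 72181) = -42925*45678 = -1960728150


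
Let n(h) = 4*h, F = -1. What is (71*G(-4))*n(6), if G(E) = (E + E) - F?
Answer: -11928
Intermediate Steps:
G(E) = 1 + 2*E (G(E) = (E + E) - 1*(-1) = 2*E + 1 = 1 + 2*E)
(71*G(-4))*n(6) = (71*(1 + 2*(-4)))*(4*6) = (71*(1 - 8))*24 = (71*(-7))*24 = -497*24 = -11928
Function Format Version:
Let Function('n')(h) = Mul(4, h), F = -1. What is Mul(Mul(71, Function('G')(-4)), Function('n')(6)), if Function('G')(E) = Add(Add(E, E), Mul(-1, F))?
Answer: -11928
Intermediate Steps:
Function('G')(E) = Add(1, Mul(2, E)) (Function('G')(E) = Add(Add(E, E), Mul(-1, -1)) = Add(Mul(2, E), 1) = Add(1, Mul(2, E)))
Mul(Mul(71, Function('G')(-4)), Function('n')(6)) = Mul(Mul(71, Add(1, Mul(2, -4))), Mul(4, 6)) = Mul(Mul(71, Add(1, -8)), 24) = Mul(Mul(71, -7), 24) = Mul(-497, 24) = -11928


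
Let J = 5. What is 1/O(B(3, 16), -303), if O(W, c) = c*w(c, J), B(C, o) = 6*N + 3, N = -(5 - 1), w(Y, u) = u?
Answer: -1/1515 ≈ -0.00066007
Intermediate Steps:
N = -4 (N = -1*4 = -4)
B(C, o) = -21 (B(C, o) = 6*(-4) + 3 = -24 + 3 = -21)
O(W, c) = 5*c (O(W, c) = c*5 = 5*c)
1/O(B(3, 16), -303) = 1/(5*(-303)) = 1/(-1515) = -1/1515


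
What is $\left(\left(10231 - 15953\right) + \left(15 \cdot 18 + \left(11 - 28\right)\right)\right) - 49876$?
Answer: $-55345$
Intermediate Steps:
$\left(\left(10231 - 15953\right) + \left(15 \cdot 18 + \left(11 - 28\right)\right)\right) - 49876 = \left(-5722 + \left(270 - 17\right)\right) - 49876 = \left(-5722 + 253\right) - 49876 = -5469 - 49876 = -55345$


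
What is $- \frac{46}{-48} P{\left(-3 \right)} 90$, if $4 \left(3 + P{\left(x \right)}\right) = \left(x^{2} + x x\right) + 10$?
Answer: $345$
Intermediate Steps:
$P{\left(x \right)} = - \frac{1}{2} + \frac{x^{2}}{2}$ ($P{\left(x \right)} = -3 + \frac{\left(x^{2} + x x\right) + 10}{4} = -3 + \frac{\left(x^{2} + x^{2}\right) + 10}{4} = -3 + \frac{2 x^{2} + 10}{4} = -3 + \frac{10 + 2 x^{2}}{4} = -3 + \left(\frac{5}{2} + \frac{x^{2}}{2}\right) = - \frac{1}{2} + \frac{x^{2}}{2}$)
$- \frac{46}{-48} P{\left(-3 \right)} 90 = - \frac{46}{-48} \left(- \frac{1}{2} + \frac{\left(-3\right)^{2}}{2}\right) 90 = \left(-46\right) \left(- \frac{1}{48}\right) \left(- \frac{1}{2} + \frac{1}{2} \cdot 9\right) 90 = \frac{23 \left(- \frac{1}{2} + \frac{9}{2}\right)}{24} \cdot 90 = \frac{23}{24} \cdot 4 \cdot 90 = \frac{23}{6} \cdot 90 = 345$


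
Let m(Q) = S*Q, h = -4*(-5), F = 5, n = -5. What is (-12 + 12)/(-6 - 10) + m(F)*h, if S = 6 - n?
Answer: 1100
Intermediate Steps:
S = 11 (S = 6 - 1*(-5) = 6 + 5 = 11)
h = 20
m(Q) = 11*Q
(-12 + 12)/(-6 - 10) + m(F)*h = (-12 + 12)/(-6 - 10) + (11*5)*20 = 0/(-16) + 55*20 = 0*(-1/16) + 1100 = 0 + 1100 = 1100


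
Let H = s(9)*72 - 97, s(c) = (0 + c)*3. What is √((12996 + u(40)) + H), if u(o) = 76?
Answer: √14919 ≈ 122.14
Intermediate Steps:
s(c) = 3*c (s(c) = c*3 = 3*c)
H = 1847 (H = (3*9)*72 - 97 = 27*72 - 97 = 1944 - 97 = 1847)
√((12996 + u(40)) + H) = √((12996 + 76) + 1847) = √(13072 + 1847) = √14919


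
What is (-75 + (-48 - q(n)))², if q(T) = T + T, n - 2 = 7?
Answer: 19881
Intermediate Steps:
n = 9 (n = 2 + 7 = 9)
q(T) = 2*T
(-75 + (-48 - q(n)))² = (-75 + (-48 - 2*9))² = (-75 + (-48 - 1*18))² = (-75 + (-48 - 18))² = (-75 - 66)² = (-141)² = 19881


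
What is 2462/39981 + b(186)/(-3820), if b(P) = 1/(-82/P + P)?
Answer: 162295605647/2635617086940 ≈ 0.061578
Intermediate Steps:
b(P) = 1/(P - 82/P)
2462/39981 + b(186)/(-3820) = 2462/39981 + (186/(-82 + 186²))/(-3820) = 2462*(1/39981) + (186/(-82 + 34596))*(-1/3820) = 2462/39981 + (186/34514)*(-1/3820) = 2462/39981 + (186*(1/34514))*(-1/3820) = 2462/39981 + (93/17257)*(-1/3820) = 2462/39981 - 93/65921740 = 162295605647/2635617086940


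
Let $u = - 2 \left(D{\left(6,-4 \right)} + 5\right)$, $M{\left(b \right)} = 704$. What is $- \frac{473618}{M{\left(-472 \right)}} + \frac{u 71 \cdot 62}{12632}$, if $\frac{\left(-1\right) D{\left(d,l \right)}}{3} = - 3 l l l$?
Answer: $- \frac{152729715}{555808} \approx -274.79$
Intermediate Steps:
$D{\left(d,l \right)} = 9 l^{3}$ ($D{\left(d,l \right)} = - 3 - 3 l l l = - 3 - 3 l^{2} l = - 3 \left(- 3 l^{3}\right) = 9 l^{3}$)
$u = 1142$ ($u = - 2 \left(9 \left(-4\right)^{3} + 5\right) = - 2 \left(9 \left(-64\right) + 5\right) = - 2 \left(-576 + 5\right) = \left(-2\right) \left(-571\right) = 1142$)
$- \frac{473618}{M{\left(-472 \right)}} + \frac{u 71 \cdot 62}{12632} = - \frac{473618}{704} + \frac{1142 \cdot 71 \cdot 62}{12632} = \left(-473618\right) \frac{1}{704} + 81082 \cdot 62 \cdot \frac{1}{12632} = - \frac{236809}{352} + 5027084 \cdot \frac{1}{12632} = - \frac{236809}{352} + \frac{1256771}{3158} = - \frac{152729715}{555808}$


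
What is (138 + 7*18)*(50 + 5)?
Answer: 14520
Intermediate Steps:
(138 + 7*18)*(50 + 5) = (138 + 126)*55 = 264*55 = 14520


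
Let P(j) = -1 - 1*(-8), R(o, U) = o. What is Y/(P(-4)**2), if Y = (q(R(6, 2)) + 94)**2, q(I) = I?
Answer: 10000/49 ≈ 204.08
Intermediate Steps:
P(j) = 7 (P(j) = -1 + 8 = 7)
Y = 10000 (Y = (6 + 94)**2 = 100**2 = 10000)
Y/(P(-4)**2) = 10000/(7**2) = 10000/49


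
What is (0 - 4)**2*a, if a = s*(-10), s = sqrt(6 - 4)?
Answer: -160*sqrt(2) ≈ -226.27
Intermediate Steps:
s = sqrt(2) ≈ 1.4142
a = -10*sqrt(2) (a = sqrt(2)*(-10) = -10*sqrt(2) ≈ -14.142)
(0 - 4)**2*a = (0 - 4)**2*(-10*sqrt(2)) = (-4)**2*(-10*sqrt(2)) = 16*(-10*sqrt(2)) = -160*sqrt(2)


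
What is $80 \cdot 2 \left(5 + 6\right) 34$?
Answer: $59840$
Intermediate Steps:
$80 \cdot 2 \left(5 + 6\right) 34 = 80 \cdot 2 \cdot 11 \cdot 34 = 80 \cdot 22 \cdot 34 = 1760 \cdot 34 = 59840$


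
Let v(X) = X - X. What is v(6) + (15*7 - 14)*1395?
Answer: 126945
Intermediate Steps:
v(X) = 0
v(6) + (15*7 - 14)*1395 = 0 + (15*7 - 14)*1395 = 0 + (105 - 14)*1395 = 0 + 91*1395 = 0 + 126945 = 126945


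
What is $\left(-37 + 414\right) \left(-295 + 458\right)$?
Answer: $61451$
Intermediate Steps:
$\left(-37 + 414\right) \left(-295 + 458\right) = 377 \cdot 163 = 61451$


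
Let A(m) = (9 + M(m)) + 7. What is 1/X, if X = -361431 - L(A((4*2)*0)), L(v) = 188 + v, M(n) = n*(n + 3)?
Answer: -1/361635 ≈ -2.7652e-6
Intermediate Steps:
M(n) = n*(3 + n)
A(m) = 16 + m*(3 + m) (A(m) = (9 + m*(3 + m)) + 7 = 16 + m*(3 + m))
X = -361635 (X = -361431 - (188 + (16 + ((4*2)*0)*(3 + (4*2)*0))) = -361431 - (188 + (16 + (8*0)*(3 + 8*0))) = -361431 - (188 + (16 + 0*(3 + 0))) = -361431 - (188 + (16 + 0*3)) = -361431 - (188 + (16 + 0)) = -361431 - (188 + 16) = -361431 - 1*204 = -361431 - 204 = -361635)
1/X = 1/(-361635) = -1/361635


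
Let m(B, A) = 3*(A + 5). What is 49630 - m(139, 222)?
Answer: 48949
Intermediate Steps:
m(B, A) = 15 + 3*A (m(B, A) = 3*(5 + A) = 15 + 3*A)
49630 - m(139, 222) = 49630 - (15 + 3*222) = 49630 - (15 + 666) = 49630 - 1*681 = 49630 - 681 = 48949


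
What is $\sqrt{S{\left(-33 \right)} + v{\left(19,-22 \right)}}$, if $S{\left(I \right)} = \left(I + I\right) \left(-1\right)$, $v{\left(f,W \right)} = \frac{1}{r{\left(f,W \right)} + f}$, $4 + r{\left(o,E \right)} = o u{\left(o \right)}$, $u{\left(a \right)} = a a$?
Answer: $\frac{\sqrt{3118630690}}{6874} \approx 8.1241$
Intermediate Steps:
$u{\left(a \right)} = a^{2}$
$r{\left(o,E \right)} = -4 + o^{3}$ ($r{\left(o,E \right)} = -4 + o o^{2} = -4 + o^{3}$)
$v{\left(f,W \right)} = \frac{1}{-4 + f + f^{3}}$ ($v{\left(f,W \right)} = \frac{1}{\left(-4 + f^{3}\right) + f} = \frac{1}{-4 + f + f^{3}}$)
$S{\left(I \right)} = - 2 I$ ($S{\left(I \right)} = 2 I \left(-1\right) = - 2 I$)
$\sqrt{S{\left(-33 \right)} + v{\left(19,-22 \right)}} = \sqrt{\left(-2\right) \left(-33\right) + \frac{1}{-4 + 19 + 19^{3}}} = \sqrt{66 + \frac{1}{-4 + 19 + 6859}} = \sqrt{66 + \frac{1}{6874}} = \sqrt{\frac{453685}{6874}} = \frac{\sqrt{3118630690}}{6874}$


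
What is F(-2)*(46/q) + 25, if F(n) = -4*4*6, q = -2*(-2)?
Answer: -1079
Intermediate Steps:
q = 4
F(n) = -96 (F(n) = -16*6 = -96)
F(-2)*(46/q) + 25 = -4416/4 + 25 = -96*23/2 + 25 = -1104 + 25 = -1079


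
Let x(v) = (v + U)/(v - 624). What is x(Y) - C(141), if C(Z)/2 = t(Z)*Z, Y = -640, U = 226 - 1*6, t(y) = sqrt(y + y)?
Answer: 105/316 - 282*sqrt(282) ≈ -4735.3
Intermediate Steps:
t(y) = sqrt(2)*sqrt(y) (t(y) = sqrt(2*y) = sqrt(2)*sqrt(y))
U = 220 (U = 226 - 6 = 220)
x(v) = (220 + v)/(-624 + v) (x(v) = (v + 220)/(v - 624) = (220 + v)/(-624 + v))
C(Z) = 2*sqrt(2)*Z**(3/2) (C(Z) = 2*((sqrt(2)*sqrt(Z))*Z) = 2*(sqrt(2)*Z**(3/2)) = 2*sqrt(2)*Z**(3/2))
x(Y) - C(141) = (220 - 640)/(-624 - 640) - 2*sqrt(2)*141**(3/2) = -420/(-1264) - 2*sqrt(2)*141*sqrt(141) = -1/1264*(-420) - 282*sqrt(282) = 105/316 - 282*sqrt(282)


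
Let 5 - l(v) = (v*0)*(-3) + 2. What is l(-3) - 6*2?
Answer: -9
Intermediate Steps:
l(v) = 3 (l(v) = 5 - ((v*0)*(-3) + 2) = 5 - (0*(-3) + 2) = 5 - (0 + 2) = 5 - 1*2 = 5 - 2 = 3)
l(-3) - 6*2 = 3 - 6*2 = 3 - 12 = -9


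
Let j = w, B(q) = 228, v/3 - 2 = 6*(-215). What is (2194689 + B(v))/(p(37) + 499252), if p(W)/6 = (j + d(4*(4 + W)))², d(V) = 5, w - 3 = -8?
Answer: 2194917/499252 ≈ 4.3964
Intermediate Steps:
w = -5 (w = 3 - 8 = -5)
v = -3864 (v = 6 + 3*(6*(-215)) = 6 + 3*(-1290) = 6 - 3870 = -3864)
j = -5
p(W) = 0 (p(W) = 6*(-5 + 5)² = 6*0² = 6*0 = 0)
(2194689 + B(v))/(p(37) + 499252) = (2194689 + 228)/(0 + 499252) = 2194917/499252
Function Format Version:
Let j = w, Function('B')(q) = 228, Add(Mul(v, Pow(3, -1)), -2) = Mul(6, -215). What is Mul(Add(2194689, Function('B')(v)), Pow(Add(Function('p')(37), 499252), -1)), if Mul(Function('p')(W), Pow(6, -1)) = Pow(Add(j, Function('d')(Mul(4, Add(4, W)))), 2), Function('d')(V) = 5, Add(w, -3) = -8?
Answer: Rational(2194917, 499252) ≈ 4.3964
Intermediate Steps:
w = -5 (w = Add(3, -8) = -5)
v = -3864 (v = Add(6, Mul(3, Mul(6, -215))) = Add(6, Mul(3, -1290)) = Add(6, -3870) = -3864)
j = -5
Function('p')(W) = 0 (Function('p')(W) = Mul(6, Pow(Add(-5, 5), 2)) = Mul(6, Pow(0, 2)) = Mul(6, 0) = 0)
Mul(Add(2194689, Function('B')(v)), Pow(Add(Function('p')(37), 499252), -1)) = Mul(Add(2194689, 228), Pow(Add(0, 499252), -1)) = Mul(2194917, Pow(499252, -1)) = Mul(2194917, Rational(1, 499252)) = Rational(2194917, 499252)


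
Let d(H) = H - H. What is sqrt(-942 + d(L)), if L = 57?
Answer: I*sqrt(942) ≈ 30.692*I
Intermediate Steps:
d(H) = 0
sqrt(-942 + d(L)) = sqrt(-942 + 0) = sqrt(-942) = I*sqrt(942)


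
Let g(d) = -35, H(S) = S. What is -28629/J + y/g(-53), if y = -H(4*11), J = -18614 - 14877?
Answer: 2475619/1172185 ≈ 2.1120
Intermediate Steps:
J = -33491
y = -44 (y = -4*11 = -1*44 = -44)
-28629/J + y/g(-53) = -28629/(-33491) - 44/(-35) = -28629*(-1/33491) - 44*(-1/35) = 28629/33491 + 44/35 = 2475619/1172185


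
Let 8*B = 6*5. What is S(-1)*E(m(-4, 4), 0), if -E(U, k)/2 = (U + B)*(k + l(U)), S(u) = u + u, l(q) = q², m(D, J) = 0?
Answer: 0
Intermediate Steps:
B = 15/4 (B = (6*5)/8 = (⅛)*30 = 15/4 ≈ 3.7500)
S(u) = 2*u
E(U, k) = -2*(15/4 + U)*(k + U²) (E(U, k) = -2*(U + 15/4)*(k + U²) = -2*(15/4 + U)*(k + U²))
S(-1)*E(m(-4, 4), 0) = (2*(-1))*(-2*0³ - 15/2*0 - 15/2*0² - 2*0*0) = -2*(-2*0 + 0 - 15/2*0 + 0) = -2*(0 + 0 + 0 + 0) = -2*0 = 0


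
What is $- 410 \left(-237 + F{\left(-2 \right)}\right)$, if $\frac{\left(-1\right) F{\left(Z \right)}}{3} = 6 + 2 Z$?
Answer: $99630$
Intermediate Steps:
$F{\left(Z \right)} = -18 - 6 Z$ ($F{\left(Z \right)} = - 3 \left(6 + 2 Z\right) = -18 - 6 Z$)
$- 410 \left(-237 + F{\left(-2 \right)}\right) = - 410 \left(-237 - 6\right) = \left(-410\right) \left(-243\right) = 99630$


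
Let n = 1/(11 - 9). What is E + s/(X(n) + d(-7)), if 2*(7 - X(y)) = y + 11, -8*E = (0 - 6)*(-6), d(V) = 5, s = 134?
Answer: 847/50 ≈ 16.940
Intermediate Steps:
n = 1/2 ≈ 0.50000
E = -9/2 (E = -(0 - 6)*(-6)/8 = -(-3)*(-6)/4 = -1/8*36 = -9/2 ≈ -4.5000)
X(y) = 3/2 - y/2 (X(y) = 7 - (y + 11)/2 = 7 - (11 + y)/2 = 7 + (-11/2 - y/2) = 3/2 - y/2)
E + s/(X(n) + d(-7)) = -9/2 + 134/((3/2 - 1/2*1/2) + 5) = -9/2 + 134/((3/2 - 1/4) + 5) = -9/2 + 134/(5/4 + 5) = -9/2 + 134/(25/4) = -9/2 + (4/25)*134 = -9/2 + 536/25 = 847/50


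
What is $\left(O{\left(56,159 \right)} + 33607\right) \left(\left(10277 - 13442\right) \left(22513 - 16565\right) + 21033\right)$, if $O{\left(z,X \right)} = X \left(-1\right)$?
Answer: $-628969136376$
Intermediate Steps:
$O{\left(z,X \right)} = - X$
$\left(O{\left(56,159 \right)} + 33607\right) \left(\left(10277 - 13442\right) \left(22513 - 16565\right) + 21033\right) = \left(\left(-1\right) 159 + 33607\right) \left(\left(10277 - 13442\right) \left(22513 - 16565\right) + 21033\right) = \left(-159 + 33607\right) \left(\left(-3165\right) 5948 + 21033\right) = 33448 \left(-18825420 + 21033\right) = 33448 \left(-18804387\right) = -628969136376$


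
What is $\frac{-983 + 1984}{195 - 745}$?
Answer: $- \frac{91}{50} \approx -1.82$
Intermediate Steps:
$\frac{-983 + 1984}{195 - 745} = \frac{1001}{195 - 745} = \frac{1001}{-550} = 1001 \left(- \frac{1}{550}\right) = - \frac{91}{50}$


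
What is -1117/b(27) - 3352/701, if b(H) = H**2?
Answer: -3226625/511029 ≈ -6.3140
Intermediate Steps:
-1117/b(27) - 3352/701 = -1117/(27**2) - 3352/701 = -1117/729 - 3352*1/701 = -1117*1/729 - 3352/701 = -1117/729 - 3352/701 = -3226625/511029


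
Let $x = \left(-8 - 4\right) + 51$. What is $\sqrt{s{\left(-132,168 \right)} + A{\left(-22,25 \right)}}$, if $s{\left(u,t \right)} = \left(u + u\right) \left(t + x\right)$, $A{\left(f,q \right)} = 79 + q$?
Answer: $4 i \sqrt{3409} \approx 233.55 i$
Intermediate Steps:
$x = 39$ ($x = -12 + 51 = 39$)
$s{\left(u,t \right)} = 2 u \left(39 + t\right)$ ($s{\left(u,t \right)} = \left(u + u\right) \left(t + 39\right) = 2 u \left(39 + t\right)$)
$\sqrt{s{\left(-132,168 \right)} + A{\left(-22,25 \right)}} = \sqrt{2 \left(-132\right) \left(39 + 168\right) + \left(79 + 25\right)} = \sqrt{2 \left(-132\right) 207 + 104} = \sqrt{-54648 + 104} = \sqrt{-54544} = 4 i \sqrt{3409}$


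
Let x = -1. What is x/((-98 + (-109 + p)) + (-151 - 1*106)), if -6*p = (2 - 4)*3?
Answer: 1/463 ≈ 0.0021598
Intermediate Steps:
p = 1 (p = -(2 - 4)*3/6 = -(-1)*3/3 = -⅙*(-6) = 1)
x/((-98 + (-109 + p)) + (-151 - 1*106)) = -1/((-98 + (-109 + 1)) + (-151 - 1*106)) = -1/((-98 - 108) + (-151 - 106)) = -1/(-206 - 257) = -1/(-463) = -1*(-1/463) = 1/463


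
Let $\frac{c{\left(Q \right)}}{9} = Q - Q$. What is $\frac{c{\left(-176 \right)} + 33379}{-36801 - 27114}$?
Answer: $- \frac{33379}{63915} \approx -0.52224$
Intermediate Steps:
$c{\left(Q \right)} = 0$ ($c{\left(Q \right)} = 9 \left(Q - Q\right) = 9 \cdot 0 = 0$)
$\frac{c{\left(-176 \right)} + 33379}{-36801 - 27114} = \frac{0 + 33379}{-36801 - 27114} = \frac{33379}{-63915} = 33379 \left(- \frac{1}{63915}\right) = - \frac{33379}{63915}$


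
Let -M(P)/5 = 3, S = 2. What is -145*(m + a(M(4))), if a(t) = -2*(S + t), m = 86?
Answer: -16240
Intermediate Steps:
M(P) = -15 (M(P) = -5*3 = -15)
a(t) = -4 - 2*t (a(t) = -2*(2 + t) = -4 - 2*t)
-145*(m + a(M(4))) = -145*(86 + (-4 - 2*(-15))) = -145*(86 + (-4 + 30)) = -145*(86 + 26) = -145*112 = -16240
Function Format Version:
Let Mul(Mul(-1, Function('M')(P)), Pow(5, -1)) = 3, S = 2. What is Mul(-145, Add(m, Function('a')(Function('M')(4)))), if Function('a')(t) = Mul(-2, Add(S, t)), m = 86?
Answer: -16240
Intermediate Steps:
Function('M')(P) = -15 (Function('M')(P) = Mul(-5, 3) = -15)
Function('a')(t) = Add(-4, Mul(-2, t)) (Function('a')(t) = Mul(-2, Add(2, t)) = Add(-4, Mul(-2, t)))
Mul(-145, Add(m, Function('a')(Function('M')(4)))) = Mul(-145, Add(86, Add(-4, Mul(-2, -15)))) = Mul(-145, Add(86, Add(-4, 30))) = Mul(-145, Add(86, 26)) = Mul(-145, 112) = -16240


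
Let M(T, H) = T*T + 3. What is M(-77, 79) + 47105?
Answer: 53037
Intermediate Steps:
M(T, H) = 3 + T² (M(T, H) = T² + 3 = 3 + T²)
M(-77, 79) + 47105 = (3 + (-77)²) + 47105 = (3 + 5929) + 47105 = 5932 + 47105 = 53037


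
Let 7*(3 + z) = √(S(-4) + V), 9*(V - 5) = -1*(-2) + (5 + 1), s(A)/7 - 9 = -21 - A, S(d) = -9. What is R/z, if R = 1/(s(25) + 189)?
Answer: 27/5710 + 3*I*√7/19985 ≈ 0.0047285 + 0.00039716*I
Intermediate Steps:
s(A) = -84 - 7*A (s(A) = 63 + 7*(-21 - A) = 63 + (-147 - 7*A) = -84 - 7*A)
V = 53/9 (V = 5 + (-1*(-2) + (5 + 1))/9 = 5 + (2 + 6)/9 = 5 + (⅑)*8 = 5 + 8/9 = 53/9 ≈ 5.8889)
z = -3 + 2*I*√7/21 (z = -3 + √(-9 + 53/9)/7 = -3 + √(-28/9)/7 = -3 + (2*I*√7/3)/7 = -3 + 2*I*√7/21 ≈ -3.0 + 0.25198*I)
R = -1/70 (R = 1/((-84 - 7*25) + 189) = 1/((-84 - 175) + 189) = 1/(-259 + 189) = 1/(-70) = -1/70 ≈ -0.014286)
R/z = -1/(70*(-3 + 2*I*√7/21))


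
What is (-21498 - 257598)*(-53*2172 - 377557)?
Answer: 137503063608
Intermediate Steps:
(-21498 - 257598)*(-53*2172 - 377557) = -279096*(-115116 - 377557) = -279096*(-492673) = 137503063608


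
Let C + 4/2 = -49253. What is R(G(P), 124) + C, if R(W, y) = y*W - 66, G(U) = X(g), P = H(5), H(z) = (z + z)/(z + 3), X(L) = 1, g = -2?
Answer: -49197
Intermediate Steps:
C = -49255 (C = -2 - 49253 = -49255)
H(z) = 2*z/(3 + z) (H(z) = (2*z)/(3 + z) = 2*z/(3 + z))
P = 5/4 (P = 2*5/(3 + 5) = 2*5/8 = 2*5*(1/8) = 5/4 ≈ 1.2500)
G(U) = 1
R(W, y) = -66 + W*y (R(W, y) = W*y - 66 = -66 + W*y)
R(G(P), 124) + C = (-66 + 1*124) - 49255 = (-66 + 124) - 49255 = 58 - 49255 = -49197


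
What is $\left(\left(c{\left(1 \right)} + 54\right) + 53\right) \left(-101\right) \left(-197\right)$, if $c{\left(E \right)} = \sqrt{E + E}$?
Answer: $2128979 + 19897 \sqrt{2} \approx 2.1571 \cdot 10^{6}$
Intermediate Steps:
$c{\left(E \right)} = \sqrt{2} \sqrt{E}$ ($c{\left(E \right)} = \sqrt{2 E} = \sqrt{2} \sqrt{E}$)
$\left(\left(c{\left(1 \right)} + 54\right) + 53\right) \left(-101\right) \left(-197\right) = \left(\left(\sqrt{2} \sqrt{1} + 54\right) + 53\right) \left(-101\right) \left(-197\right) = \left(\left(\sqrt{2} \cdot 1 + 54\right) + 53\right) \left(-101\right) \left(-197\right) = \left(\left(\sqrt{2} + 54\right) + 53\right) \left(-101\right) \left(-197\right) = \left(\left(54 + \sqrt{2}\right) + 53\right) \left(-101\right) \left(-197\right) = \left(107 + \sqrt{2}\right) \left(-101\right) \left(-197\right) = \left(-10807 - 101 \sqrt{2}\right) \left(-197\right) = 2128979 + 19897 \sqrt{2}$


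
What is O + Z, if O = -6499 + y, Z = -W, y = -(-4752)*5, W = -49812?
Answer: 67073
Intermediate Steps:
y = 23760 (y = -176*(-135) = 23760)
Z = 49812 (Z = -1*(-49812) = 49812)
O = 17261 (O = -6499 + 23760 = 17261)
O + Z = 17261 + 49812 = 67073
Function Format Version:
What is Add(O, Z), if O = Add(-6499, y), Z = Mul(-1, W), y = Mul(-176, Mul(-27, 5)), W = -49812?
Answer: 67073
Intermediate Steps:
y = 23760 (y = Mul(-176, -135) = 23760)
Z = 49812 (Z = Mul(-1, -49812) = 49812)
O = 17261 (O = Add(-6499, 23760) = 17261)
Add(O, Z) = Add(17261, 49812) = 67073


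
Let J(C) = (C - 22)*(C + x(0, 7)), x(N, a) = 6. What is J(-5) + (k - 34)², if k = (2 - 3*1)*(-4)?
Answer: 873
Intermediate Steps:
J(C) = (-22 + C)*(6 + C) (J(C) = (C - 22)*(C + 6) = (-22 + C)*(6 + C))
k = 4 (k = (2 - 3)*(-4) = -1*(-4) = 4)
J(-5) + (k - 34)² = (-132 + (-5)² - 16*(-5)) + (4 - 34)² = (-132 + 25 + 80) + (-30)² = -27 + 900 = 873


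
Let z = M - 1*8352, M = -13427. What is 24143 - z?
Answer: 45922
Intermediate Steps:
z = -21779 (z = -13427 - 1*8352 = -13427 - 8352 = -21779)
24143 - z = 24143 - 1*(-21779) = 24143 + 21779 = 45922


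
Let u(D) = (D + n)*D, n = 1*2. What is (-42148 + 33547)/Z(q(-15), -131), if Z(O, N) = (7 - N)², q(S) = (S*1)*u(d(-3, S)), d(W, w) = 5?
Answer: -2867/6348 ≈ -0.45164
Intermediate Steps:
n = 2
u(D) = D*(2 + D) (u(D) = (D + 2)*D = (2 + D)*D = D*(2 + D))
q(S) = 35*S (q(S) = (S*1)*(5*(2 + 5)) = S*(5*7) = S*35 = 35*S)
(-42148 + 33547)/Z(q(-15), -131) = (-42148 + 33547)/((-7 - 131)²) = -8601/((-138)²) = -8601/19044 = -8601*1/19044 = -2867/6348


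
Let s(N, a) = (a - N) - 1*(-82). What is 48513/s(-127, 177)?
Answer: 48513/386 ≈ 125.68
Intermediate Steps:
s(N, a) = 82 + a - N (s(N, a) = (a - N) + 82 = 82 + a - N)
48513/s(-127, 177) = 48513/(82 + 177 - 1*(-127)) = 48513/(82 + 177 + 127) = 48513/386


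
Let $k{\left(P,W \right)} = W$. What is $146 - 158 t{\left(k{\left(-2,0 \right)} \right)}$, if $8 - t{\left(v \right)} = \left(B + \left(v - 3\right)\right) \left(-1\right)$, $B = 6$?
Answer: $-1592$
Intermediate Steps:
$t{\left(v \right)} = 11 + v$ ($t{\left(v \right)} = 8 - \left(6 + \left(v - 3\right)\right) \left(-1\right) = 8 - \left(6 + \left(-3 + v\right)\right) \left(-1\right) = 8 - \left(3 + v\right) \left(-1\right) = 8 - \left(-3 - v\right) = 8 + \left(3 + v\right) = 11 + v$)
$146 - 158 t{\left(k{\left(-2,0 \right)} \right)} = 146 - 158 \left(11 + 0\right) = 146 - 1738 = -1592$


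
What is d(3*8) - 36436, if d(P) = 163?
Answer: -36273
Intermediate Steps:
d(3*8) - 36436 = 163 - 36436 = -36273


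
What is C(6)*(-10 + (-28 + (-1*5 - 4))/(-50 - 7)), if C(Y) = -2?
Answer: 1066/57 ≈ 18.702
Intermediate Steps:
C(6)*(-10 + (-28 + (-1*5 - 4))/(-50 - 7)) = -2*(-10 + (-28 + (-1*5 - 4))/(-50 - 7)) = -2*(-10 + (-28 + (-5 - 4))/(-57)) = -2*(-10 + (-28 - 9)*(-1/57)) = -2*(-10 - 37*(-1/57)) = -2*(-10 + 37/57) = -2*(-533/57) = 1066/57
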